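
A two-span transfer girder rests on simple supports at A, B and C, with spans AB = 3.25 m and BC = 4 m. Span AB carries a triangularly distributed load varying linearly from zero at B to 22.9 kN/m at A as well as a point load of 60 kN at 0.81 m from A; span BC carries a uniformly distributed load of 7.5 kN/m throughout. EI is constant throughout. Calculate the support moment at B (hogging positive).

Release continuity at B by inserting a hinge; the redundant is the internal moment M_B. The primary structure is two simply-supported spans AB and BC.
Discontinuity in slope at B on the released structure — sum the simple-span end rotations:
  span AB: triangular load, peak 22.9: 7w₀L³/(360EI) = 15.29/EI
  span AB: point load 60 at a = 0.81: Pab(L + a)/(6LEI) = 24.69/EI
  span BC: UDL 7.5: wL³/(24EI) = 20/EI
  relative rotation θ_0 = (39.98 + 20)/EI = 59.98/EI
A unit hogging moment at B produces rotation L₁/(3EI) + L₂/(3EI) = 2.417/EI.
Compatibility: M_B·(L₁+L₂)/(3EI) = θ_0, giving M_B = 24.82 kN·m (hogging).

M_B = 24.82 kN·m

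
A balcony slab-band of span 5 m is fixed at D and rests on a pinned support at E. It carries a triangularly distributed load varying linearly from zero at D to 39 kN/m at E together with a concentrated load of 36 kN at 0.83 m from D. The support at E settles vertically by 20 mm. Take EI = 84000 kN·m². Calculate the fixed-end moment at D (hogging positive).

Remove the prop at E; the released (primary) structure is a cantilever built in at D.
Free-end deflection of the primary structure under the applied loading (downward +):
  triangular load, peak 39 at the free end: 11w₀L⁴/(120EI) = 2234/EI
  point load 36 at a = 0.83: Pa²(3L − a)/(6EI) = 58.57/EI
  δ_0 = 2293/EI
Tip deflection under a unit load at E: L³/(3EI) = 41.67/EI.
With EI = 84000 kN·m²: δ_0 = 0.027297 m and δ_{EE} = 0.000496 m/kN.
Compatibility — the beam at E must follow the support down by 0.02 m: δ_0 − R_E·δ_{EE} = 0.02, so R_E = (0.027297 − 0.02)/0.000496 = 14.71 kN.
Moment equilibrium about D: M_D = Σ(load moments about D) − R_E·L = 354.9 − 14.71×5 = 281.3 kN·m.

M_D = 281.3 kN·m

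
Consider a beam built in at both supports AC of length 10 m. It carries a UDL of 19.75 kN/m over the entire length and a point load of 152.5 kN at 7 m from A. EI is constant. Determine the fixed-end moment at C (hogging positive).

M_C = 388.8 kN·m

Take the two fixed-end moments M_A, M_C as redundants; the released structure is the simple span AC.
Simple-span end rotations at A and C under the given loads:
  at A: UDL 19.75: wL³/(24EI) = 822.9/EI
  at C: UDL 19.75: wL³/(24EI) = 822.9/EI
  at A: point load 152.5 at a = 7: Pab(L + b)/(6LEI) = 693.9/EI
  at C: point load 152.5 at a = 7: Pab(L + a)/(6LEI) = 907.4/EI
  θ_A0 = 1517/EI,  θ_C0 = 1730/EI
Flexibility coefficients: a unit moment at one end gives L/(3EI) there and L/(6EI) at the far end, so f₁₁ = f₂₂ = 3.333/EI and f₁₂ = f₂₁ = 1.667/EI.
Compatibility — zero rotation at each built-in end:
  3.333 M_A + 1.667 M_C = 1517
  1.667 M_A + 3.333 M_C = 1730
Solving the pair gives M_A = 260.7 kN·m and M_C = 388.8 kN·m (hogging).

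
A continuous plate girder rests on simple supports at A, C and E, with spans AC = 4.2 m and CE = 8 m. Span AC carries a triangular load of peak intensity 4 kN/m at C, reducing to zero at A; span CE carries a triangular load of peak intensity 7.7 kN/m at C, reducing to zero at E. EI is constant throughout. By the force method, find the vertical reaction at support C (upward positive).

Take M_C as the redundant. Released structure: two simple spans AC and CE with a hinge at C.
Discontinuity in slope at C on the released structure — sum the simple-span end rotations:
  span AC: triangular load, peak 4: w₀L³/(45EI) = 6.586/EI
  span CE: triangular load, peak 7.7: w₀L³/(45EI) = 87.61/EI
  relative rotation θ_0 = (6.586 + 87.61)/EI = 94.19/EI
A unit hogging moment at C produces rotation L₁/(3EI) + L₂/(3EI) = 4.067/EI.
Compatibility: M_C·(L₁+L₂)/(3EI) = θ_0, giving M_C = 23.16 kN·m (hogging).
Span AC, ΣM about A with M_C applied at C: R_C^{AC}·4.2 = 23.52 + 23.16, so R_C^{AC} = 11.11 kN and R_A = 8.4 − 11.11 = -2.715 kN.
Span CE, ΣM about E: R_C^{CE}·8 = 164.3 + 23.16, so R_C^{CE} = 23.43 kN and R_E = 30.8 − 23.43 = 7.371 kN.
R_C = 11.11 + 23.43 = 34.54 kN.

R_C = 34.54 kN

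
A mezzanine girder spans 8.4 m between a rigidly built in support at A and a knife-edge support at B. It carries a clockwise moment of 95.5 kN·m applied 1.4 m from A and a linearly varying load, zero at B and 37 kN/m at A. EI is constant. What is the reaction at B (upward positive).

Release the roller at B. Primary structure: cantilever fixed at A.
Downward deflection at the released point B due to the loads:
  clockwise couple 95.5 at a = 1.4: M₀a(2L − a)/(2EI) = 1029/EI
  triangular load, peak 37 at the fixed end: w₀L⁴/(30EI) = 6140/EI
  δ_0 = 7170/EI
Tip deflection under a unit load at B: L³/(3EI) = 197.6/EI.
Compatibility at B: δ_0 − R_B·δ_{BB} = 0, so R_B = 7170/197.6 = 36.29 kN.

R_B = 36.29 kN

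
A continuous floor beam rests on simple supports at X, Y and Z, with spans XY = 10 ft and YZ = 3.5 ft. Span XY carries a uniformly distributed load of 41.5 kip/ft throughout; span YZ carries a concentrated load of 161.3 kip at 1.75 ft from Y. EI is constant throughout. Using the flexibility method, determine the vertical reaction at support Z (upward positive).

R_Z = -36.98 kip

Take M_Y as the redundant. Released structure: two simple spans XY and YZ with a hinge at Y.
Rotations at Y on the released spans (each span's end-slope, ×1/EI):
  span XY: UDL 41.5: wL³/(24EI) = 1729/EI
  span YZ: point load 161.3 at a = 1.75: Pab(L + b)/(6LEI) = 123.5/EI
  relative rotation θ_0 = (1729 + 123.5)/EI = 1853/EI
A unit hogging moment at Y produces rotation L₁/(3EI) + L₂/(3EI) = 4.5/EI.
Slope continuity at Y: θ_0 = M_Y·4.5/EI, so M_Y = 1853/4.5 = 411.7 kip·ft (hogging).
Span YZ, ΣM about Z: R_Y^{YZ}·3.5 = 282.3 + 411.7, so R_Y^{YZ} = 198.3 kip and R_Z = 161.3 − 198.3 = -36.98 kip.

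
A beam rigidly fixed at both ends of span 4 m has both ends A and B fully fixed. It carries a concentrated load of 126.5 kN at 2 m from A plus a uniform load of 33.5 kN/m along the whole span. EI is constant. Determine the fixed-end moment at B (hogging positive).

Release both end moments; the primary structure is a simply-supported span AB with redundants M_A and M_B.
On the primary (simply-supported) span, the end slopes from the loading are:
  at A: point load 126.5 at a = 2: Pab(L + b)/(6LEI) = 126.5/EI
  at B: point load 126.5 at a = 2: Pab(L + a)/(6LEI) = 126.5/EI
  at A: UDL 33.5: wL³/(24EI) = 89.33/EI
  at B: UDL 33.5: wL³/(24EI) = 89.33/EI
  θ_A0 = 215.8/EI,  θ_B0 = 215.8/EI
Flexibility coefficients: a unit moment at one end gives L/(3EI) there and L/(6EI) at the far end, so f₁₁ = f₂₂ = 1.333/EI and f₁₂ = f₂₁ = 0.6667/EI.
Compatibility — zero rotation at each built-in end:
  1.333 M_A + 0.6667 M_B = 215.8
  0.6667 M_A + 1.333 M_B = 215.8
Solving the pair gives M_A = 107.9 kN·m and M_B = 107.9 kN·m (hogging).

M_B = 107.9 kN·m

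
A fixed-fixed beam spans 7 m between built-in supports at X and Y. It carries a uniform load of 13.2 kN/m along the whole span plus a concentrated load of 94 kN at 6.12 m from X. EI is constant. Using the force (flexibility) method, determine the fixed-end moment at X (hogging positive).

Release both end moments; the primary structure is a simply-supported span XY with redundants M_X and M_Y.
On the primary (simply-supported) span, the end slopes from the loading are:
  at X: UDL 13.2: wL³/(24EI) = 188.7/EI
  at Y: UDL 13.2: wL³/(24EI) = 188.7/EI
  at X: point load 94 at a = 6.12: Pab(L + b)/(6LEI) = 94.98/EI
  at Y: point load 94 at a = 6.12: Pab(L + a)/(6LEI) = 158.1/EI
  θ_X0 = 283.6/EI,  θ_Y0 = 346.8/EI
Flexibility coefficients: a unit moment at one end gives L/(3EI) there and L/(6EI) at the far end, so f₁₁ = f₂₂ = 2.333/EI and f₁₂ = f₂₁ = 1.167/EI.
Compatibility — zero rotation at each built-in end:
  2.333 M_X + 1.167 M_Y = 283.6
  1.167 M_X + 2.333 M_Y = 346.8
Solving the pair gives M_X = 62.99 kN·m and M_Y = 117.1 kN·m (hogging).

M_X = 62.99 kN·m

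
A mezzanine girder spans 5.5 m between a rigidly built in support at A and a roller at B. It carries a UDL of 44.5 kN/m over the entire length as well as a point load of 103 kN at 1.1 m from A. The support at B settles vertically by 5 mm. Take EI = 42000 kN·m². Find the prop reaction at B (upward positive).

Take the reaction at B as the redundant and release it; the primary structure is a cantilever fixed at A.
Primary-structure tip deflection at B by superposition:
  UDL 44.5: wL⁴/(8EI) = 5090/EI
  point load 103 at a = 1.1: Pa²(3L − a)/(6EI) = 319.9/EI
  δ_0 = 5410/EI
Flexibility coefficient — unit upward force at B: δ_{BB} = L³/(3EI) = 55.46/EI.
With EI = 42000 kN·m²: δ_0 = 0.12881 m and δ_{BB} = 0.00132 m/kN.
Compatibility — the beam at B must follow the support down by 0.005 m: δ_0 − R_B·δ_{BB} = 0.005, so R_B = (0.12881 − 0.005)/0.00132 = 93.76 kN.

R_B = 93.76 kN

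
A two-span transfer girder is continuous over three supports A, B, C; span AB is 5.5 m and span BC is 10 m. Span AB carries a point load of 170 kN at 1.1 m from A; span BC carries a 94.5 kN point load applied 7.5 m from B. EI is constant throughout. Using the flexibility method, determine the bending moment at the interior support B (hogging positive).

M_B = 103.3 kN·m

Release continuity at B by inserting a hinge; the redundant is the internal moment M_B. The primary structure is two simply-supported spans AB and BC.
Discontinuity in slope at B on the released structure — sum the simple-span end rotations:
  span AB: point load 170 at a = 1.1: Pab(L + a)/(6LEI) = 164.6/EI
  span BC: point load 94.5 at a = 7.5: Pab(L + b)/(6LEI) = 369.1/EI
  relative rotation θ_0 = (164.6 + 369.1)/EI = 533.7/EI
A unit hogging moment at B produces rotation L₁/(3EI) + L₂/(3EI) = 5.167/EI.
Compatibility: M_B·(L₁+L₂)/(3EI) = θ_0, giving M_B = 103.3 kN·m (hogging).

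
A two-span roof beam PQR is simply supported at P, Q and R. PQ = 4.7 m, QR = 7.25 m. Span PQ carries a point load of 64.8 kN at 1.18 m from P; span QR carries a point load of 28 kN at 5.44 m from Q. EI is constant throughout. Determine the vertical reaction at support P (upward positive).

R_P = 42.47 kN

Take M_Q as the redundant. Released structure: two simple spans PQ and QR with a hinge at Q.
End slopes at the hinge Q, treating each span as simply supported:
  span PQ: point load 64.8 at a = 1.18: Pab(L + a)/(6LEI) = 56.12/EI
  span QR: point load 28 at a = 5.44: Pab(L + b)/(6LEI) = 57.42/EI
  relative rotation θ_0 = (56.12 + 57.42)/EI = 113.5/EI
A unit hogging moment at Q produces rotation L₁/(3EI) + L₂/(3EI) = 3.983/EI.
Compatibility: M_Q·(L₁+L₂)/(3EI) = θ_0, giving M_Q = 28.5 kN·m (hogging).
Span PQ, ΣM about P with M_Q applied at Q: R_Q^{PQ}·4.7 = 76.46 + 28.5, so R_Q^{PQ} = 22.33 kN and R_P = 64.8 − 22.33 = 42.47 kN.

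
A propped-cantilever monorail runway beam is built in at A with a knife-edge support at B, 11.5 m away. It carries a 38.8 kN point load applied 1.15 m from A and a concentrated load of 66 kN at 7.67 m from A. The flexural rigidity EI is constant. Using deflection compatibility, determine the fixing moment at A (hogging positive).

M_A = 150.5 kN·m

Remove the prop at B; the released (primary) structure is a cantilever built in at A.
Downward deflection at the released point B due to the loads:
  point load 38.8 at a = 1.15: Pa²(3L − a)/(6EI) = 285.2/EI
  point load 66 at a = 7.67: Pa²(3L − a)/(6EI) = 17362/EI
  δ_0 = 17647/EI
Flexibility coefficient — unit upward force at B: δ_{BB} = L³/(3EI) = 507/EI.
Compatibility at B: δ_0 − R_B·δ_{BB} = 0, so R_B = 17647/507 = 34.81 kN.
Moment equilibrium about A: M_A = Σ(load moments about A) − R_B·L = 550.8 − 34.81×11.5 = 150.5 kN·m.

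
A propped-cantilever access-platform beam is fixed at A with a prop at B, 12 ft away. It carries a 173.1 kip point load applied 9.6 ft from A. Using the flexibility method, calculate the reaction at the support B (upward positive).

R_B = 121.9 kip

Remove the prop at B; the released (primary) structure is a cantilever built in at A.
Primary-structure tip deflection at B by superposition:
  point load 173.1 at a = 9.6: Pa²(3L − a)/(6EI) = 70193/EI
Flexibility coefficient — unit upward force at B: δ_{BB} = L³/(3EI) = 576/EI.
The prop prevents deflection at B: R_B = δ_0/δ_{BB} = 70193/576 = 121.9 kip.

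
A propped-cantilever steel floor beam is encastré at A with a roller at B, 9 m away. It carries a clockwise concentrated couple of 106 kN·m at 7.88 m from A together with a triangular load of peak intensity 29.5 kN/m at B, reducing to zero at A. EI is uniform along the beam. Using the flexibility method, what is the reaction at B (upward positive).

Release the roller at B. Primary structure: cantilever fixed at A.
Free-end deflection of the primary structure under the applied loading (downward +):
  clockwise couple 106 at a = 7.88: M₀a(2L − a)/(2EI) = 4227/EI
  triangular load, peak 29.5 at the free end: 11w₀L⁴/(120EI) = 17742/EI
  δ_0 = 21969/EI
Flexibility coefficient — unit upward force at B: δ_{BB} = L³/(3EI) = 243/EI.
Compatibility at B: δ_0 − R_B·δ_{BB} = 0, so R_B = 21969/243 = 90.41 kN.

R_B = 90.41 kN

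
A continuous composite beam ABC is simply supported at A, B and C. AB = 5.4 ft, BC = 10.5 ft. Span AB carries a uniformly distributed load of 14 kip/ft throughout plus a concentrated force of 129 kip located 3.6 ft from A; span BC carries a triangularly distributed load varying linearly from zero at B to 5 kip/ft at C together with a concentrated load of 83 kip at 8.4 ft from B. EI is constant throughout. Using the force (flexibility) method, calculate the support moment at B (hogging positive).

Insert a hinge at B; M_B is the redundant, and each span becomes simply supported.
Rotations at B on the released spans (each span's end-slope, ×1/EI):
  span AB: UDL 14: wL³/(24EI) = 91.85/EI
  span AB: point load 129 at a = 3.6: Pab(L + a)/(6LEI) = 232.2/EI
  span BC: triangular load, peak 5: 7w₀L³/(360EI) = 112.5/EI
  span BC: point load 83 at a = 8.4: Pab(L + b)/(6LEI) = 292.8/EI
  relative rotation θ_0 = (324.1 + 405.4)/EI = 729.4/EI
A unit hogging moment at B produces rotation L₁/(3EI) + L₂/(3EI) = 5.3/EI.
Slope continuity at B: θ_0 = M_B·5.3/EI, so M_B = 729.4/5.3 = 137.6 kip·ft (hogging).

M_B = 137.6 kip·ft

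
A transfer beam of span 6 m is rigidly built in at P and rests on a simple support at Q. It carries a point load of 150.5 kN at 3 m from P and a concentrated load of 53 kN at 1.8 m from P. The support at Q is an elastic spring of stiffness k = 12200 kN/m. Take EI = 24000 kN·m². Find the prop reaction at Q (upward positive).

R_Q = 52.05 kN

Choose R_Q as the redundant. The primary structure is the cantilever fixed at P.
Deflection at Q on the released cantilever, summing each load's contribution:
  point load 150.5 at a = 3: Pa²(3L − a)/(6EI) = 3386/EI
  point load 53 at a = 1.8: Pa²(3L − a)/(6EI) = 463.6/EI
  δ_0 = 3850/EI
Flexibility coefficient — unit upward force at Q: δ_{QQ} = L³/(3EI) = 72/EI.
With EI = 24000 kN·m²: δ_0 = 0.16041 m and δ_{QQ} = 0.003 m/kN.
Compatibility — the spring shortens by R_Q/k under the reaction it provides: δ_0 − R_Q·δ_{QQ} = R_Q/k. With 1/k = 0.000082 m/kN, R_Q = δ_0 / (δ_{QQ} + 1/k) = 0.16041 / (0.003 + 0.000082) = 52.05 kN.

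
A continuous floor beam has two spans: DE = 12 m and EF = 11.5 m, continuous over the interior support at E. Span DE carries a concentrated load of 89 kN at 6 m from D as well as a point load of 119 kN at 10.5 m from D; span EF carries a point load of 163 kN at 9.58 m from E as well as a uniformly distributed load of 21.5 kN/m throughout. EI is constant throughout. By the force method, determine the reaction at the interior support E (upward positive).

R_E = 371.9 kN

Release continuity at E by inserting a hinge; the redundant is the internal moment M_E. The primary structure is two simply-supported spans DE and EF.
Rotations at E on the released spans (each span's end-slope, ×1/EI):
  span DE: point load 89 at a = 6: Pab(L + a)/(6LEI) = 801/EI
  span DE: point load 119 at a = 10.5: Pab(L + a)/(6LEI) = 585.7/EI
  span EF: point load 163 at a = 9.58: Pab(L + b)/(6LEI) = 583.1/EI
  span EF: UDL 21.5: wL³/(24EI) = 1362/EI
  relative rotation θ_0 = (1387 + 1946)/EI = 3332/EI
A unit hogging moment at E produces rotation L₁/(3EI) + L₂/(3EI) = 7.833/EI.
Slope continuity at E: θ_0 = M_E·7.833/EI, so M_E = 3332/7.833 = 425.4 kN·m (hogging).
Span DE, ΣM about D with M_E applied at E: R_E^{DE}·12 = 1784 + 425.4, so R_E^{DE} = 184.1 kN and R_D = 208 − 184.1 = 23.93 kN.
Span EF, ΣM about F: R_E^{EF}·11.5 = 1735 + 425.4, so R_E^{EF} = 187.8 kN and R_F = 410.2 − 187.8 = 222.4 kN.
R_E = 184.1 + 187.8 = 371.9 kN.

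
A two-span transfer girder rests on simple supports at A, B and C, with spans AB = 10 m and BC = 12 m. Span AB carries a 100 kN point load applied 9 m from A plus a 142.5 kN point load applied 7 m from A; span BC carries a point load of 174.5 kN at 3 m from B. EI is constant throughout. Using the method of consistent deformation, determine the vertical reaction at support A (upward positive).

Release continuity at B by inserting a hinge; the redundant is the internal moment M_B. The primary structure is two simply-supported spans AB and BC.
Discontinuity in slope at B on the released structure — sum the simple-span end rotations:
  span AB: point load 100 at a = 9: Pab(L + a)/(6LEI) = 285/EI
  span AB: point load 142.5 at a = 7: Pab(L + a)/(6LEI) = 847.9/EI
  span BC: point load 174.5 at a = 3: Pab(L + b)/(6LEI) = 1374/EI
  relative rotation θ_0 = (1133 + 1374)/EI = 2507/EI
A unit hogging moment at B produces rotation L₁/(3EI) + L₂/(3EI) = 7.333/EI.
Compatibility: M_B·(L₁+L₂)/(3EI) = θ_0, giving M_B = 341.9 kN·m (hogging).
Span AB, ΣM about A with M_B applied at B: R_B^{AB}·10 = 1898 + 341.9, so R_B^{AB} = 223.9 kN and R_A = 242.5 − 223.9 = 18.56 kN.

R_A = 18.56 kN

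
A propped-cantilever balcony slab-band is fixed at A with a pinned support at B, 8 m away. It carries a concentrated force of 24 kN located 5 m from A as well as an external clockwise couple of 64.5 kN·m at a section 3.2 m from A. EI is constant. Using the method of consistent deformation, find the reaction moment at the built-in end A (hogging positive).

Release the roller at B. Primary structure: cantilever fixed at A.
Deflection at B on the released cantilever, summing each load's contribution:
  point load 24 at a = 5: Pa²(3L − a)/(6EI) = 1900/EI
  clockwise couple 64.5 at a = 3.2: M₀a(2L − a)/(2EI) = 1321/EI
  δ_0 = 3221/EI
Flexibility coefficient — unit upward force at B: δ_{BB} = L³/(3EI) = 170.7/EI.
The prop prevents deflection at B: R_B = δ_0/δ_{BB} = 3221/170.7 = 18.87 kN.
Moment equilibrium about A: M_A = Σ(load moments about A) − R_B·L = 184.5 − 18.87×8 = 33.52 kN·m.

M_A = 33.52 kN·m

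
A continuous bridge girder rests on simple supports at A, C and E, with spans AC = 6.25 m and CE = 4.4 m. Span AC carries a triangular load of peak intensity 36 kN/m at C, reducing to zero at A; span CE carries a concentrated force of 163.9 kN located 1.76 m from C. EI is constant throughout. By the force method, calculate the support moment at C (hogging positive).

M_C = 112.2 kN·m

Release continuity at C by inserting a hinge; the redundant is the internal moment M_C. The primary structure is two simply-supported spans AC and CE.
Discontinuity in slope at C on the released structure — sum the simple-span end rotations:
  span AC: triangular load, peak 36: w₀L³/(45EI) = 195.3/EI
  span CE: point load 163.9 at a = 1.76: Pab(L + b)/(6LEI) = 203.1/EI
  relative rotation θ_0 = (195.3 + 203.1)/EI = 398.4/EI
A unit hogging moment at C produces rotation L₁/(3EI) + L₂/(3EI) = 3.55/EI.
Slope continuity at C: θ_0 = M_C·3.55/EI, so M_C = 398.4/3.55 = 112.2 kN·m (hogging).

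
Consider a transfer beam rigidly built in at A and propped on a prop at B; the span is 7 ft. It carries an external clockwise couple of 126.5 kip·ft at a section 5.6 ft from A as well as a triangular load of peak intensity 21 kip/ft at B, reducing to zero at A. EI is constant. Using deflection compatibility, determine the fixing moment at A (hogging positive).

Remove the prop at B; the released (primary) structure is a cantilever built in at A.
Free-end deflection of the primary structure under the applied loading (downward +):
  clockwise couple 126.5 at a = 5.6: M₀a(2L − a)/(2EI) = 2975/EI
  triangular load, peak 21 at the free end: 11w₀L⁴/(120EI) = 4622/EI
  δ_0 = 7597/EI
Tip deflection under a unit load at B: L³/(3EI) = 114.3/EI.
The prop prevents deflection at B: R_B = δ_0/δ_{BB} = 7597/114.3 = 66.45 kip.
Moment equilibrium about A: M_A = Σ(load moments about A) − R_B·L = 469.5 − 66.45×7 = 4.365 kip·ft.

M_A = 4.365 kip·ft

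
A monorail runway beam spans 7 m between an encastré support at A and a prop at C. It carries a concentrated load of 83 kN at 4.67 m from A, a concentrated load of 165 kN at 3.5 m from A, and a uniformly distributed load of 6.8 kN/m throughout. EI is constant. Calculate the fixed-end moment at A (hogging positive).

M_A = 344.2 kN·m

Choose R_C as the redundant. The primary structure is the cantilever fixed at A.
Deflection at C on the released cantilever, summing each load's contribution:
  point load 83 at a = 4.67: Pa²(3L − a)/(6EI) = 4927/EI
  point load 165 at a = 3.5: Pa²(3L − a)/(6EI) = 5895/EI
  UDL 6.8: wL⁴/(8EI) = 2041/EI
  δ_0 = 12863/EI
Tip deflection under a unit load at C: L³/(3EI) = 114.3/EI.
The prop prevents deflection at C: R_C = δ_0/δ_{CC} = 12863/114.3 = 112.5 kN.
Moment equilibrium about A: M_A = Σ(load moments about A) − R_C·L = 1132 − 112.5×7 = 344.2 kN·m.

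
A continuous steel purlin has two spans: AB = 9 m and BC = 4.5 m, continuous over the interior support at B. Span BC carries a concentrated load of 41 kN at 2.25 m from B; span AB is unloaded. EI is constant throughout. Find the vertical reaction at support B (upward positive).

R_B = 24.34 kN

Take M_B as the redundant. Released structure: two simple spans AB and BC with a hinge at B.
Discontinuity in slope at B on the released structure — sum the simple-span end rotations:
  span BC: point load 41 at a = 2.25: Pab(L + b)/(6LEI) = 51.89/EI
  relative rotation θ_0 = (0 + 51.89)/EI = 51.89/EI
A unit hogging moment at B produces rotation L₁/(3EI) + L₂/(3EI) = 4.5/EI.
Compatibility: M_B·(L₁+L₂)/(3EI) = θ_0, giving M_B = 11.53 kN·m (hogging).
Span AB, ΣM about A with M_B applied at B: R_B^{AB}·9 = 0 + 11.53, so R_B^{AB} = 1.281 kN and R_A = 0 − 1.281 = -1.281 kN.
Span BC, ΣM about C: R_B^{BC}·4.5 = 92.25 + 11.53, so R_B^{BC} = 23.06 kN and R_C = 41 − 23.06 = 17.94 kN.
R_B = 1.281 + 23.06 = 24.34 kN.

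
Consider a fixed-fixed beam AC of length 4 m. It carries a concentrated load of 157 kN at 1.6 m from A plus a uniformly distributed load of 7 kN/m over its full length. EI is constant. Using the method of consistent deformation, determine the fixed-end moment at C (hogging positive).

Take the two fixed-end moments M_A, M_C as redundants; the released structure is the simple span AC.
On the primary (simply-supported) span, the end slopes from the loading are:
  at A: point load 157 at a = 1.6: Pab(L + b)/(6LEI) = 160.8/EI
  at C: point load 157 at a = 1.6: Pab(L + a)/(6LEI) = 140.7/EI
  at A: UDL 7: wL³/(24EI) = 18.67/EI
  at C: UDL 7: wL³/(24EI) = 18.67/EI
  θ_A0 = 179.4/EI,  θ_C0 = 159.3/EI
Flexibility coefficients: a unit moment at one end gives L/(3EI) there and L/(6EI) at the far end, so f₁₁ = f₂₂ = 1.333/EI and f₁₂ = f₂₁ = 0.6667/EI.
Compatibility — zero rotation at each built-in end:
  1.333 M_A + 0.6667 M_C = 179.4
  0.6667 M_A + 1.333 M_C = 159.3
Solving the pair gives M_A = 99.77 kN·m and M_C = 69.62 kN·m (hogging).

M_C = 69.62 kN·m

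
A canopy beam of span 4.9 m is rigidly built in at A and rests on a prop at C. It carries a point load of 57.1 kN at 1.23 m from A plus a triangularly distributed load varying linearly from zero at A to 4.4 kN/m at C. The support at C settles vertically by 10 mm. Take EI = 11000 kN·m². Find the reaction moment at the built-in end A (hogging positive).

M_A = 65.91 kN·m

Remove the prop at C; the released (primary) structure is a cantilever built in at A.
Primary-structure tip deflection at C by superposition:
  point load 57.1 at a = 1.23: Pa²(3L − a)/(6EI) = 193.9/EI
  triangular load, peak 4.4 at the free end: 11w₀L⁴/(120EI) = 232.5/EI
  δ_0 = 426.5/EI
Tip deflection under a unit load at C: L³/(3EI) = 39.22/EI.
With EI = 11000 kN·m²: δ_0 = 0.038768 m and δ_{CC} = 0.003565 m/kN.
Compatibility — the beam at C must follow the support down by 0.01 m: δ_0 − R_C·δ_{CC} = 0.01, so R_C = (0.038768 − 0.01)/0.003565 = 8.069 kN.
Moment equilibrium about A: M_A = Σ(load moments about A) − R_C·L = 105.4 − 8.069×4.9 = 65.91 kN·m.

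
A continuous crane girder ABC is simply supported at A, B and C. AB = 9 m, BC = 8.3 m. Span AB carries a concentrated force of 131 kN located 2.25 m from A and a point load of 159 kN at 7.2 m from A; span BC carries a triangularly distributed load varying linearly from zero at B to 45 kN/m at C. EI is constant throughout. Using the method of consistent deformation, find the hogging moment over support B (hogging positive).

Release continuity at B by inserting a hinge; the redundant is the internal moment M_B. The primary structure is two simply-supported spans AB and BC.
End slopes at the hinge B, treating each span as simply supported:
  span AB: point load 131 at a = 2.25: Pab(L + a)/(6LEI) = 414.5/EI
  span AB: point load 159 at a = 7.2: Pab(L + a)/(6LEI) = 618.2/EI
  span BC: triangular load, peak 45: 7w₀L³/(360EI) = 500.3/EI
  relative rotation θ_0 = (1033 + 500.3)/EI = 1533/EI
A unit hogging moment at B produces rotation L₁/(3EI) + L₂/(3EI) = 5.767/EI.
Slope continuity at B: θ_0 = M_B·5.767/EI, so M_B = 1533/5.767 = 265.8 kN·m (hogging).

M_B = 265.8 kN·m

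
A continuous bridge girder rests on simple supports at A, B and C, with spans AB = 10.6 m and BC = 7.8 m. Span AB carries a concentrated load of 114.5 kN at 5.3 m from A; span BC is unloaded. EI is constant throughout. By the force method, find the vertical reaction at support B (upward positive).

R_B = 86.43 kN

Release continuity at B by inserting a hinge; the redundant is the internal moment M_B. The primary structure is two simply-supported spans AB and BC.
Discontinuity in slope at B on the released structure — sum the simple-span end rotations:
  span AB: point load 114.5 at a = 5.3: Pab(L + a)/(6LEI) = 804.1/EI
  relative rotation θ_0 = (804.1 + 0)/EI = 804.1/EI
A unit hogging moment at B produces rotation L₁/(3EI) + L₂/(3EI) = 6.133/EI.
Slope continuity at B: θ_0 = M_B·6.133/EI, so M_B = 804.1/6.133 = 131.1 kN·m (hogging).
Span AB, ΣM about A with M_B applied at B: R_B^{AB}·10.6 = 606.9 + 131.1, so R_B^{AB} = 69.62 kN and R_A = 114.5 − 69.62 = 44.88 kN.
Span BC, ΣM about C: R_B^{BC}·7.8 = 0 + 131.1, so R_B^{BC} = 16.81 kN and R_C = 0 − 16.81 = -16.81 kN.
R_B = 69.62 + 16.81 = 86.43 kN.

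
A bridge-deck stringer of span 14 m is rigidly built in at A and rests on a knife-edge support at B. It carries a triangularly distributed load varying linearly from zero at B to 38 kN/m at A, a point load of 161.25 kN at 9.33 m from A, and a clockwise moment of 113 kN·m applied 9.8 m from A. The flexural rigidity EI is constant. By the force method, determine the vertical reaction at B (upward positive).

Release the roller at B. Primary structure: cantilever fixed at A.
Downward deflection at the released point B due to the loads:
  triangular load, peak 38 at the fixed end: w₀L⁴/(30EI) = 48660/EI
  point load 161.25 at a = 9.33: Pa²(3L − a)/(6EI) = 76429/EI
  clockwise couple 113 at a = 9.8: M₀a(2L − a)/(2EI) = 10077/EI
  δ_0 = 135167/EI
Flexibility coefficient — unit upward force at B: δ_{BB} = L³/(3EI) = 914.7/EI.
The prop prevents deflection at B: R_B = δ_0/δ_{BB} = 135167/914.7 = 147.8 kN.

R_B = 147.8 kN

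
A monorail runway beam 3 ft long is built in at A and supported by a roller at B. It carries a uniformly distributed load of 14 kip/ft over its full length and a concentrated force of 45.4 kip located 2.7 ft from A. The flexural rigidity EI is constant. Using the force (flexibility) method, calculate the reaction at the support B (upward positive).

R_B = 54.36 kip

Remove the prop at B; the released (primary) structure is a cantilever built in at A.
Deflection at B on the released cantilever, summing each load's contribution:
  UDL 14: wL⁴/(8EI) = 141.8/EI
  point load 45.4 at a = 2.7: Pa²(3L − a)/(6EI) = 347.5/EI
  δ_0 = 489.3/EI
Tip deflection under a unit load at B: L³/(3EI) = 9/EI.
The prop prevents deflection at B: R_B = δ_0/δ_{BB} = 489.3/9 = 54.36 kip.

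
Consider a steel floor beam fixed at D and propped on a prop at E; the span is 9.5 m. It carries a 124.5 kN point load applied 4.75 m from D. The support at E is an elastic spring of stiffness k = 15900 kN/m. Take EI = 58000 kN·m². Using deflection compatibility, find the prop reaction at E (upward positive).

R_E = 38.42 kN

Release the roller at E. Primary structure: cantilever fixed at D.
Deflection at E on the released cantilever, summing each load's contribution:
  point load 124.5 at a = 4.75: Pa²(3L − a)/(6EI) = 11119/EI
Flexibility coefficient — unit upward force at E: δ_{EE} = L³/(3EI) = 285.8/EI.
With EI = 58000 kN·m²: δ_0 = 0.19171 m and δ_{EE} = 0.004927 m/kN.
Compatibility — the spring shortens by R_E/k under the reaction it provides: δ_0 − R_E·δ_{EE} = R_E/k. With 1/k = 0.000063 m/kN, R_E = δ_0 / (δ_{EE} + 1/k) = 0.19171 / (0.004927 + 0.000063) = 38.42 kN.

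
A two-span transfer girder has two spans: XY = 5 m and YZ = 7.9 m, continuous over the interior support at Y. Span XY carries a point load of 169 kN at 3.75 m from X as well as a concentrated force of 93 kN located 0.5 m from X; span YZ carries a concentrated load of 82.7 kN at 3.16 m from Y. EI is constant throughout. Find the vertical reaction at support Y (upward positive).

R_Y = 231.2 kN

Take M_Y as the redundant. Released structure: two simple spans XY and YZ with a hinge at Y.
End slopes at the hinge Y, treating each span as simply supported:
  span XY: point load 169 at a = 3.75: Pab(L + a)/(6LEI) = 231.1/EI
  span XY: point load 93 at a = 0.5: Pab(L + a)/(6LEI) = 38.36/EI
  span YZ: point load 82.7 at a = 3.16: Pab(L + b)/(6LEI) = 330.3/EI
  relative rotation θ_0 = (269.4 + 330.3)/EI = 599.7/EI
A unit hogging moment at Y produces rotation L₁/(3EI) + L₂/(3EI) = 4.3/EI.
Compatibility: M_Y·(L₁+L₂)/(3EI) = θ_0, giving M_Y = 139.5 kN·m (hogging).
Span XY, ΣM about X with M_Y applied at Y: R_Y^{XY}·5 = 680.2 + 139.5, so R_Y^{XY} = 163.9 kN and R_X = 262 − 163.9 = 98.06 kN.
Span YZ, ΣM about Z: R_Y^{YZ}·7.9 = 392 + 139.5, so R_Y^{YZ} = 67.28 kN and R_Z = 82.7 − 67.28 = 15.42 kN.
R_Y = 163.9 + 67.28 = 231.2 kN.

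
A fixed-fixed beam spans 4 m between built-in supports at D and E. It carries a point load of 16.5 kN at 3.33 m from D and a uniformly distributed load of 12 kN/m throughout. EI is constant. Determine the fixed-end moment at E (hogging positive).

M_E = 23.66 kN·m

Release both end moments; the primary structure is a simply-supported span DE with redundants M_D and M_E.
End rotations of the released simple span under the applied load (×1/EI):
  at D: point load 16.5 at a = 3.33: Pab(L + b)/(6LEI) = 7.163/EI
  at E: point load 16.5 at a = 3.33: Pab(L + a)/(6LEI) = 11.24/EI
  at D: UDL 12: wL³/(24EI) = 32/EI
  at E: UDL 12: wL³/(24EI) = 32/EI
  θ_D0 = 39.16/EI,  θ_E0 = 43.24/EI
Flexibility coefficients: a unit moment at one end gives L/(3EI) there and L/(6EI) at the far end, so f₁₁ = f₂₂ = 1.333/EI and f₁₂ = f₂₁ = 0.6667/EI.
Compatibility — zero rotation at each built-in end:
  1.333 M_D + 0.6667 M_E = 39.16
  0.6667 M_D + 1.333 M_E = 43.24
Solving the pair gives M_D = 17.54 kN·m and M_E = 23.66 kN·m (hogging).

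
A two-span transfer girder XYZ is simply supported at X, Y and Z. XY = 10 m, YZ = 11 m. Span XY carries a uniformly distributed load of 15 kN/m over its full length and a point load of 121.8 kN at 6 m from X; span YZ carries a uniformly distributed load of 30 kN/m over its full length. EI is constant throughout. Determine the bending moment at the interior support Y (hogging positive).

Take M_Y as the redundant. Released structure: two simple spans XY and YZ with a hinge at Y.
Discontinuity in slope at Y on the released structure — sum the simple-span end rotations:
  span XY: UDL 15: wL³/(24EI) = 625/EI
  span XY: point load 121.8 at a = 6: Pab(L + a)/(6LEI) = 779.5/EI
  span YZ: UDL 30: wL³/(24EI) = 1664/EI
  relative rotation θ_0 = (1405 + 1664)/EI = 3068/EI
A unit hogging moment at Y produces rotation L₁/(3EI) + L₂/(3EI) = 7/EI.
Slope continuity at Y: θ_0 = M_Y·7/EI, so M_Y = 3068/7 = 438.3 kN·m (hogging).

M_Y = 438.3 kN·m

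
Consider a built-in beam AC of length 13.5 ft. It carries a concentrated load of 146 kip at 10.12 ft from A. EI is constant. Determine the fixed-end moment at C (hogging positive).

Take the two fixed-end moments M_A, M_C as redundants; the released structure is the simple span AC.
End rotations of the released simple span under the applied load (×1/EI):
  at A: point load 146 at a = 10.12: Pab(L + b)/(6LEI) = 1041/EI
  at C: point load 146 at a = 10.12: Pab(L + a)/(6LEI) = 1456/EI
  θ_A0 = 1041/EI,  θ_C0 = 1456/EI
Flexibility coefficients: a unit moment at one end gives L/(3EI) there and L/(6EI) at the far end, so f₁₁ = f₂₂ = 4.5/EI and f₁₂ = f₂₁ = 2.25/EI.
Compatibility — zero rotation at each built-in end:
  4.5 M_A + 2.25 M_C = 1041
  2.25 M_A + 4.5 M_C = 1456
Solving the pair gives M_A = 92.62 kip·ft and M_C = 277.3 kip·ft (hogging).

M_C = 277.3 kip·ft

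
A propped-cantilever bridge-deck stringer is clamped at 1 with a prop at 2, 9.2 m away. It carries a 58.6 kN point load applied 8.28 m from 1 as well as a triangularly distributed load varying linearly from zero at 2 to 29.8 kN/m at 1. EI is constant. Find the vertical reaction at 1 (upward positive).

R_1 = 118.4 kN

Release the roller at 2. Primary structure: cantilever fixed at 1.
Deflection at 2 on the released cantilever, summing each load's contribution:
  point load 58.6 at a = 8.28: Pa²(3L − a)/(6EI) = 12936/EI
  triangular load, peak 29.8 at the fixed end: w₀L⁴/(30EI) = 7116/EI
  δ_0 = 20053/EI
Flexibility coefficient — unit upward force at 2: δ_{22} = L³/(3EI) = 259.6/EI.
Compatibility at 2: δ_0 − R_2·δ_{22} = 0, so R_2 = 20053/259.6 = 77.26 kN.
Vertical equilibrium: R_1 = ΣP − R_2 = 195.7 − 77.26 = 118.4 kN.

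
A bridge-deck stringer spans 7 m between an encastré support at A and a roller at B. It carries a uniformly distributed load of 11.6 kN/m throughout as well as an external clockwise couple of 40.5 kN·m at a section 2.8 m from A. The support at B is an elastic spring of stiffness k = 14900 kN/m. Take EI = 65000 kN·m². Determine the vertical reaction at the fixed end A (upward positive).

Remove the prop at B; the released (primary) structure is a cantilever built in at A.
Free-end deflection of the primary structure under the applied loading (downward +):
  UDL 11.6: wL⁴/(8EI) = 3481/EI
  clockwise couple 40.5 at a = 2.8: M₀a(2L − a)/(2EI) = 635/EI
  δ_0 = 4116/EI
Tip deflection under a unit load at B: L³/(3EI) = 114.3/EI.
With EI = 65000 kN·m²: δ_0 = 0.063331 m and δ_{BB} = 0.001759 m/kN.
Compatibility — the spring shortens by R_B/k under the reaction it provides: δ_0 − R_B·δ_{BB} = R_B/k. With 1/k = 0.000067 m/kN, R_B = δ_0 / (δ_{BB} + 1/k) = 0.063331 / (0.001759 + 0.000067) = 34.68 kN.
Vertical equilibrium: R_A = ΣP − R_B = 81.2 − 34.68 = 46.52 kN.

R_A = 46.52 kN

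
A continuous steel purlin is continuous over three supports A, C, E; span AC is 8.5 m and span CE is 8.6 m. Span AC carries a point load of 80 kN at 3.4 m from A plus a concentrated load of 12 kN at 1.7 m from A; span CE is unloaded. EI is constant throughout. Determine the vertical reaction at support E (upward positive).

R_E = -7.169 kN

Take M_C as the redundant. Released structure: two simple spans AC and CE with a hinge at C.
Discontinuity in slope at C on the released structure — sum the simple-span end rotations:
  span AC: point load 80 at a = 3.4: Pab(L + a)/(6LEI) = 323.7/EI
  span AC: point load 12 at a = 1.7: Pab(L + a)/(6LEI) = 27.74/EI
  relative rotation θ_0 = (351.4 + 0)/EI = 351.4/EI
A unit hogging moment at C produces rotation L₁/(3EI) + L₂/(3EI) = 5.7/EI.
Compatibility: M_C·(L₁+L₂)/(3EI) = θ_0, giving M_C = 61.65 kN·m (hogging).
Span CE, ΣM about E: R_C^{CE}·8.6 = 0 + 61.65, so R_C^{CE} = 7.169 kN and R_E = 0 − 7.169 = -7.169 kN.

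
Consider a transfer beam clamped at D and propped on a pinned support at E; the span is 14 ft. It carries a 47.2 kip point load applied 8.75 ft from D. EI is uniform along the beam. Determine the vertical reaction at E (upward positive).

R_E = 21.89 kip

Take the reaction at E as the redundant and release it; the primary structure is a cantilever fixed at D.
Primary-structure tip deflection at E by superposition:
  point load 47.2 at a = 8.75: Pa²(3L − a)/(6EI) = 20026/EI
Flexibility coefficient — unit upward force at E: δ_{EE} = L³/(3EI) = 914.7/EI.
The prop prevents deflection at E: R_E = δ_0/δ_{EE} = 20026/914.7 = 21.89 kip.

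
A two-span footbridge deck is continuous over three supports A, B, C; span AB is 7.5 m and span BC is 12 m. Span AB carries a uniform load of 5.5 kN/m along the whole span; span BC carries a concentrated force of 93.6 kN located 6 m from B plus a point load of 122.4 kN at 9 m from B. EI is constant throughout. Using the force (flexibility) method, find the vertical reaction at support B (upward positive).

Take M_B as the redundant. Released structure: two simple spans AB and BC with a hinge at B.
Rotations at B on the released spans (each span's end-slope, ×1/EI):
  span AB: UDL 5.5: wL³/(24EI) = 96.68/EI
  span BC: point load 93.6 at a = 6: Pab(L + b)/(6LEI) = 842.4/EI
  span BC: point load 122.4 at a = 9: Pab(L + b)/(6LEI) = 688.5/EI
  relative rotation θ_0 = (96.68 + 1531)/EI = 1628/EI
A unit hogging moment at B produces rotation L₁/(3EI) + L₂/(3EI) = 6.5/EI.
Compatibility: M_B·(L₁+L₂)/(3EI) = θ_0, giving M_B = 250.4 kN·m (hogging).
Span AB, ΣM about A with M_B applied at B: R_B^{AB}·7.5 = 154.7 + 250.4, so R_B^{AB} = 54.01 kN and R_A = 41.25 − 54.01 = -12.76 kN.
Span BC, ΣM about C: R_B^{BC}·12 = 928.8 + 250.4, so R_B^{BC} = 98.27 kN and R_C = 216 − 98.27 = 117.7 kN.
R_B = 54.01 + 98.27 = 152.3 kN.

R_B = 152.3 kN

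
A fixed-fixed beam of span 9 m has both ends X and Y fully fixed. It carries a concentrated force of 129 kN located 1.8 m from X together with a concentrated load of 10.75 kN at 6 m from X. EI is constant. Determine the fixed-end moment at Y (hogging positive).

M_Y = 51.49 kN·m

Take the two fixed-end moments M_X, M_Y as redundants; the released structure is the simple span XY.
End rotations of the released simple span under the applied load (×1/EI):
  at X: point load 129 at a = 1.8: Pab(L + b)/(6LEI) = 501.6/EI
  at Y: point load 129 at a = 1.8: Pab(L + a)/(6LEI) = 334.4/EI
  at X: point load 10.75 at a = 6: Pab(L + b)/(6LEI) = 43/EI
  at Y: point load 10.75 at a = 6: Pab(L + a)/(6LEI) = 53.75/EI
  θ_X0 = 544.6/EI,  θ_Y0 = 388.1/EI
Flexibility coefficients: a unit moment at one end gives L/(3EI) there and L/(6EI) at the far end, so f₁₁ = f₂₂ = 3/EI and f₁₂ = f₂₁ = 1.5/EI.
Compatibility — zero rotation at each built-in end:
  3 M_X + 1.5 M_Y = 544.6
  1.5 M_X + 3 M_Y = 388.1
Solving the pair gives M_X = 155.8 kN·m and M_Y = 51.49 kN·m (hogging).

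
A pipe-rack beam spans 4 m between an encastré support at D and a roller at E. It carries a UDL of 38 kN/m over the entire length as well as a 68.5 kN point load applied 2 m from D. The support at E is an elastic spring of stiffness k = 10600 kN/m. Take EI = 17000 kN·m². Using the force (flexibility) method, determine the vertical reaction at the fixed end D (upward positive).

Release the roller at E. Primary structure: cantilever fixed at D.
Deflection at E on the released cantilever, summing each load's contribution:
  UDL 38: wL⁴/(8EI) = 1216/EI
  point load 68.5 at a = 2: Pa²(3L − a)/(6EI) = 456.7/EI
  δ_0 = 1673/EI
Flexibility coefficient — unit upward force at E: δ_{EE} = L³/(3EI) = 21.33/EI.
With EI = 17000 kN·m²: δ_0 = 0.098392 m and δ_{EE} = 0.001255 m/kN.
Compatibility — the spring shortens by R_E/k under the reaction it provides: δ_0 − R_E·δ_{EE} = R_E/k. With 1/k = 0.000094 m/kN, R_E = δ_0 / (δ_{EE} + 1/k) = 0.098392 / (0.001255 + 0.000094) = 72.92 kN.
Vertical equilibrium: R_D = ΣP − R_E = 220.5 − 72.92 = 147.6 kN.

R_D = 147.6 kN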